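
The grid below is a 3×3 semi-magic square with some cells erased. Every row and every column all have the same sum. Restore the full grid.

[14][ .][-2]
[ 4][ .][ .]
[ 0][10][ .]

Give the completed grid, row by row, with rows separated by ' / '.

14 6 -2 / 4 2 12 / 0 10 8

Column 1 is already complete: 14 + 4 + 0 = 18, so that is the magic constant.
Row 1 needs 18; the known cells sum to 12, so (1,2) = 6.
Row 3 needs 18; the known cells sum to 10, so (3,3) = 8.
The remaining cell in column 2 is (2,2) = 18 − 16 = 2.
From column 3, 18 − (-2 + 8) gives (2,3) = 12.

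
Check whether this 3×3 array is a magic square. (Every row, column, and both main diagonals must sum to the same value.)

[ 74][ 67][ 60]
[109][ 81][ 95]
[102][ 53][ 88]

No — anti-diagonal sums to 243 but row 1 sums to 201.

Row 1: 74 + 67 + 60 = 201.
Row 2: 109 + 81 + 95 = 285.
Row 3: 102 + 53 + 88 = 243.
Column 1: 74 + 109 + 102 = 285.
Column 2: 67 + 81 + 53 = 201.
Column 3: 60 + 95 + 88 = 243.
Main diagonal: 74 + 81 + 88 = 243.
Anti-diagonal: 60 + 81 + 102 = 243.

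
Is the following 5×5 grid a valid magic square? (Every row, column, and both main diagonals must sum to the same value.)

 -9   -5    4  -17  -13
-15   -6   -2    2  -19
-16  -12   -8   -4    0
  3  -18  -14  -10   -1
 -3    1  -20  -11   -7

Yes

Row 1: -9 + (-5) + 4 + (-17) + (-13) = -40.
Row 2: -15 + (-6) + (-2) + 2 + (-19) = -40.
Row 3: -16 + (-12) + (-8) + (-4) + 0 = -40.
Row 4: 3 + (-18) + (-14) + (-10) + (-1) = -40.
Row 5: -3 + 1 + (-20) + (-11) + (-7) = -40.
Column 1: -9 + (-15) + (-16) + 3 + (-3) = -40.
Column 2: -5 + (-6) + (-12) + (-18) + 1 = -40.
Column 3: 4 + (-2) + (-8) + (-14) + (-20) = -40.
Column 4: -17 + 2 + (-4) + (-10) + (-11) = -40.
Column 5: -13 + (-19) + 0 + (-1) + (-7) = -40.
Main diagonal: -9 + (-6) + (-8) + (-10) + (-7) = -40.
Anti-diagonal: -13 + 2 + (-8) + (-18) + (-3) = -40.
All lines sum to -40.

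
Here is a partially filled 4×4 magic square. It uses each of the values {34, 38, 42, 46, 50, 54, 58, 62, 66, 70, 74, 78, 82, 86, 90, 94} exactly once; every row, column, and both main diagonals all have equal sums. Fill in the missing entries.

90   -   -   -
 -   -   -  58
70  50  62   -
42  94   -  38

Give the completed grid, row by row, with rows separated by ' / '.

The 16 entries sum to 1024, so each line sums to 1024/4 = 256.
Row 3 must total 256; the given cells sum to 182, so (3,4) = 74.
Row 4: 42 + 94 + 38 + ? = 256, so (4,3) = 82.
Column 1: 90 + 70 + 42 + ? = 256, so (2,1) = 54.
Column 4 needs 256; the known cells sum to 170, so (1,4) = 86.
From main diagonal, 256 − (90 + 62 + 38) gives (2,2) = 66.
The remaining cell in anti-diagonal is (2,3) = 256 − 178 = 78.
From column 2, 256 − (66 + 50 + 94) gives (1,2) = 46.
Column 3 must total 256; the given cells sum to 222, so (1,3) = 34.

90 46 34 86 / 54 66 78 58 / 70 50 62 74 / 42 94 82 38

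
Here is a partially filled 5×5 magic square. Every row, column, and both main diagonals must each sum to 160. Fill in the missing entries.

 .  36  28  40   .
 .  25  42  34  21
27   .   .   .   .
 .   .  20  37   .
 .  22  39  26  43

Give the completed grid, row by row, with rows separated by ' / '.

24 36 28 40 32 / 38 25 42 34 21 / 27 44 31 23 35 / 41 33 20 37 29 / 30 22 39 26 43

Row 2 needs 160; the known cells sum to 122, so (2,1) = 38.
Using row 5: 22 + 39 + 26 + 43 + ? → (5,1) = 160 − 130 = 30.
Using column 3: 28 + 42 + 20 + 39 + ? → (3,3) = 160 − 129 = 31.
Column 4 must total 160; the given cells sum to 137, so (3,4) = 23.
The remaining cell in main diagonal is (1,1) = 160 − 136 = 24.
The remaining cell in row 1 is (1,5) = 160 − 128 = 32.
Column 1: 24 + 38 + 27 + 30 + ? = 160, so (4,1) = 41.
The remaining cell in anti-diagonal is (4,2) = 160 − 127 = 33.
Row 4 must total 160; the given cells sum to 131, so (4,5) = 29.
From column 2, 160 − (36 + 25 + 33 + 22) gives (3,2) = 44.
The remaining cell in column 5 is (3,5) = 160 − 125 = 35.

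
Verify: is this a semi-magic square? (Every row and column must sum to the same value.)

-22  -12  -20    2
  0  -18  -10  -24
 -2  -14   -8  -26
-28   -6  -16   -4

No — row 2 sums to -52 but column 3 sums to -54.

Row 1: -22 + (-12) + (-20) + 2 = -52.
Row 2: 0 + (-18) + (-10) + (-24) = -52.
Row 3: -2 + (-14) + (-8) + (-26) = -50.
Row 4: -28 + (-6) + (-16) + (-4) = -54.
Column 1: -22 + 0 + (-2) + (-28) = -52.
Column 2: -12 + (-18) + (-14) + (-6) = -50.
Column 3: -20 + (-10) + (-8) + (-16) = -54.
Column 4: 2 + (-24) + (-26) + (-4) = -52.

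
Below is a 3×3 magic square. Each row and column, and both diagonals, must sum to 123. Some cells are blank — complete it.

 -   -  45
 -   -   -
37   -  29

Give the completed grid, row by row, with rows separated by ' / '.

The remaining cell in row 3 is (3,2) = 123 − 66 = 57.
Column 3 needs 123; the known cells sum to 74, so (2,3) = 49.
From anti-diagonal, 123 − (45 + 37) gives (2,2) = 41.
Using row 2: 41 + 49 + ? → (2,1) = 123 − 90 = 33.
From column 1, 123 − (33 + 37) gives (1,1) = 53.
Column 2 needs 123; the known cells sum to 98, so (1,2) = 25.

53 25 45 / 33 41 49 / 37 57 29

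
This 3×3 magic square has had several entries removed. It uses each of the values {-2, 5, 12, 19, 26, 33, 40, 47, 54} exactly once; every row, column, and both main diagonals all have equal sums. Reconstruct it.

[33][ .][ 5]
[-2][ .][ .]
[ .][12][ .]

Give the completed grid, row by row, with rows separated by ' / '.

The 9 entries sum to 234, so each line sums to 234/3 = 78.
Row 1 needs 78; the known cells sum to 38, so (1,2) = 40.
The remaining cell in column 1 is (3,1) = 78 − 31 = 47.
The remaining cell in column 2 is (2,2) = 78 − 52 = 26.
From main diagonal, 78 − (33 + 26) gives (3,3) = 19.
Row 2 must total 78; the given cells sum to 24, so (2,3) = 54.

33 40 5 / -2 26 54 / 47 12 19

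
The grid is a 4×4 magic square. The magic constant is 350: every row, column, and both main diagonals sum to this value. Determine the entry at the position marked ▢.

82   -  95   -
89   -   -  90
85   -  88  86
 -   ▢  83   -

The remaining cell in row 3 is (3,2) = 350 − 259 = 91.
Column 1 must total 350; the given cells sum to 256, so (4,1) = 94.
Using column 3: 95 + 88 + 83 + ? → (2,3) = 350 − 266 = 84.
Anti-diagonal needs 350; the known cells sum to 269, so (1,4) = 81.
Row 1 must total 350; the given cells sum to 258, so (1,2) = 92.
Row 2 needs 350; the known cells sum to 263, so (2,2) = 87.
The remaining cell in column 2 is (4,2) = 350 − 270 = 80.

80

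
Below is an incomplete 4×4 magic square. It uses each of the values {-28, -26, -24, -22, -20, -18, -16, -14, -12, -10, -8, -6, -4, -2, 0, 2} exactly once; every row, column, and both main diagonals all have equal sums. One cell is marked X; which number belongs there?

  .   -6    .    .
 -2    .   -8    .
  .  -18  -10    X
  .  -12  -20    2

-24

The 16 entries sum to -208, so each line sums to -208/4 = -52.
Row 4: -12 + (-20) + 2 + ? = -52, so (4,1) = -22.
Using column 2: -6 + (-18) + (-12) + ? → (2,2) = -52 − (-36) = -16.
From column 3, -52 − (-8 + (-10) + (-20)) gives (1,3) = -14.
From main diagonal, -52 − (-16 + (-10) + 2) gives (1,1) = -28.
Anti-diagonal: -8 + (-18) + (-22) + ? = -52, so (1,4) = -4.
Row 2: -2 + (-16) + (-8) + ? = -52, so (2,4) = -26.
From column 1, -52 − (-28 + (-2) + (-22)) gives (3,1) = 0.
Column 4 must total -52; the given cells sum to -28, so (3,4) = -24.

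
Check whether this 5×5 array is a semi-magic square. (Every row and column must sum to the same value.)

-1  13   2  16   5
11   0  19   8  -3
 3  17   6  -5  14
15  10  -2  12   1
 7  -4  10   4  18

Row 1: -1 + 13 + 2 + 16 + 5 = 35.
Row 2: 11 + 0 + 19 + 8 + (-3) = 35.
Row 3: 3 + 17 + 6 + (-5) + 14 = 35.
Row 4: 15 + 10 + (-2) + 12 + 1 = 36.
Row 5: 7 + (-4) + 10 + 4 + 18 = 35.
Column 1: -1 + 11 + 3 + 15 + 7 = 35.
Column 2: 13 + 0 + 17 + 10 + (-4) = 36.
Column 3: 2 + 19 + 6 + (-2) + 10 = 35.
Column 4: 16 + 8 + (-5) + 12 + 4 = 35.
Column 5: 5 + (-3) + 14 + 1 + 18 = 35.

No — row 4 sums to 36 but row 3 sums to 35.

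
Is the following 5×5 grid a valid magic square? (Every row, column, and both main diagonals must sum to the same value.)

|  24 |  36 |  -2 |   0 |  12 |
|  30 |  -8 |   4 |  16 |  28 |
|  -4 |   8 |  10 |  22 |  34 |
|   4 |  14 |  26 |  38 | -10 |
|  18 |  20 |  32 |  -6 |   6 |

Row 1: 24 + 36 + (-2) + 0 + 12 = 70.
Row 2: 30 + (-8) + 4 + 16 + 28 = 70.
Row 3: -4 + 8 + 10 + 22 + 34 = 70.
Row 4: 4 + 14 + 26 + 38 + (-10) = 72.
Row 5: 18 + 20 + 32 + (-6) + 6 = 70.
Column 1: 24 + 30 + (-4) + 4 + 18 = 72.
Column 2: 36 + (-8) + 8 + 14 + 20 = 70.
Column 3: -2 + 4 + 10 + 26 + 32 = 70.
Column 4: 0 + 16 + 22 + 38 + (-6) = 70.
Column 5: 12 + 28 + 34 + (-10) + 6 = 70.
Main diagonal: 24 + (-8) + 10 + 38 + 6 = 70.
Anti-diagonal: 12 + 16 + 10 + 14 + 18 = 70.

No — row 4 sums to 72 but row 1 sums to 70.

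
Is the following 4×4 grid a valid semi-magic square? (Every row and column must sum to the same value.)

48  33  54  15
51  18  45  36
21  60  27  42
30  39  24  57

Row 1: 48 + 33 + 54 + 15 = 150.
Row 2: 51 + 18 + 45 + 36 = 150.
Row 3: 21 + 60 + 27 + 42 = 150.
Row 4: 30 + 39 + 24 + 57 = 150.
Column 1: 48 + 51 + 21 + 30 = 150.
Column 2: 33 + 18 + 60 + 39 = 150.
Column 3: 54 + 45 + 27 + 24 = 150.
Column 4: 15 + 36 + 42 + 57 = 150.
All lines sum to 150.

Yes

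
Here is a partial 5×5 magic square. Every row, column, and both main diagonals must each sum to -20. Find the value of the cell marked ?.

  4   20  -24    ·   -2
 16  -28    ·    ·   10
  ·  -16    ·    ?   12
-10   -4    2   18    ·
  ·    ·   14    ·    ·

6

Row 1: 4 + 20 + (-24) + (-2) + ? = -20, so (1,4) = -18.
Row 4: -10 + (-4) + 2 + 18 + ? = -20, so (4,5) = -26.
Column 2: 20 + (-28) + (-16) + (-4) + ? = -20, so (5,2) = 8.
Using column 5: -2 + 10 + 12 + (-26) + ? → (5,5) = -20 − (-6) = -14.
Using main diagonal: 4 + (-28) + 18 + (-14) + ? → (3,3) = -20 − (-20) = 0.
Using column 3: -24 + 0 + 2 + 14 + ? → (2,3) = -20 − (-8) = -12.
Using row 2: 16 + (-28) + (-12) + 10 + ? → (2,4) = -20 − (-14) = -6.
Anti-diagonal: -2 + (-6) + 0 + (-4) + ? = -20, so (5,1) = -8.
From row 5, -20 − (-8 + 8 + 14 + (-14)) gives (5,4) = -20.
The remaining cell in column 1 is (3,1) = -20 − 2 = -22.
Column 4 needs -20; the known cells sum to -26, so (3,4) = 6.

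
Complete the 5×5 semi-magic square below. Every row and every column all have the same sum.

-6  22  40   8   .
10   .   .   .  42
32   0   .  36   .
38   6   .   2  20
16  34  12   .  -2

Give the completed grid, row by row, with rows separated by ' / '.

-6 22 40 8 26 / 10 28 -4 14 42 / 32 0 18 36 4 / 38 6 24 2 20 / 16 34 12 30 -2

Column 1 is already complete: -6 + 10 + 32 + 38 + 16 = 90, so that is the magic constant.
Row 1 needs 90; the known cells sum to 64, so (1,5) = 26.
Row 4 needs 90; the known cells sum to 66, so (4,3) = 24.
From row 5, 90 − (16 + 34 + 12 + (-2)) gives (5,4) = 30.
Column 2 must total 90; the given cells sum to 62, so (2,2) = 28.
The remaining cell in column 4 is (2,4) = 90 − 76 = 14.
Using column 5: 26 + 42 + 20 + (-2) + ? → (3,5) = 90 − 86 = 4.
The remaining cell in row 2 is (2,3) = 90 − 94 = -4.
Using row 3: 32 + 0 + 36 + 4 + ? → (3,3) = 90 − 72 = 18.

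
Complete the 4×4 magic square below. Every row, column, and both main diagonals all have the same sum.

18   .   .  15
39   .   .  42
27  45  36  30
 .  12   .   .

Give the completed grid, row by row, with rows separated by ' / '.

Row 3 is already complete: 27 + 45 + 36 + 30 = 138, so that is the magic constant.
Column 1 needs 138; the known cells sum to 84, so (4,1) = 54.
Column 4 needs 138; the known cells sum to 87, so (4,4) = 51.
Main diagonal: 18 + 36 + 51 + ? = 138, so (2,2) = 33.
Anti-diagonal must total 138; the given cells sum to 114, so (2,3) = 24.
Row 4 must total 138; the given cells sum to 117, so (4,3) = 21.
Column 2: 33 + 45 + 12 + ? = 138, so (1,2) = 48.
Column 3: 24 + 36 + 21 + ? = 138, so (1,3) = 57.

18 48 57 15 / 39 33 24 42 / 27 45 36 30 / 54 12 21 51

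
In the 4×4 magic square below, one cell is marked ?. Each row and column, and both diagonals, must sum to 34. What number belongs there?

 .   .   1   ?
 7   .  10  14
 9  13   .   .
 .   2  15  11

5

From row 2, 34 − (7 + 10 + 14) gives (2,2) = 3.
Row 4 must total 34; the given cells sum to 28, so (4,1) = 6.
The remaining cell in column 1 is (1,1) = 34 − 22 = 12.
From column 2, 34 − (3 + 13 + 2) gives (1,2) = 16.
Column 3 needs 34; the known cells sum to 26, so (3,3) = 8.
Anti-diagonal: 10 + 13 + 6 + ? = 34, so (1,4) = 5.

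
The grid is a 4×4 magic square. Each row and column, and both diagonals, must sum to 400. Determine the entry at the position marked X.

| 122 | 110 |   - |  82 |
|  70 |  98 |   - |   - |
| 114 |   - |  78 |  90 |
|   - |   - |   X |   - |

130

Row 1: 122 + 110 + 82 + ? = 400, so (1,3) = 86.
Row 3: 114 + 78 + 90 + ? = 400, so (3,2) = 118.
Column 1 needs 400; the known cells sum to 306, so (4,1) = 94.
Using column 2: 110 + 98 + 118 + ? → (4,2) = 400 − 326 = 74.
From main diagonal, 400 − (122 + 98 + 78) gives (4,4) = 102.
Anti-diagonal must total 400; the given cells sum to 294, so (2,3) = 106.
Using row 2: 70 + 98 + 106 + ? → (2,4) = 400 − 274 = 126.
Row 4 must total 400; the given cells sum to 270, so (4,3) = 130.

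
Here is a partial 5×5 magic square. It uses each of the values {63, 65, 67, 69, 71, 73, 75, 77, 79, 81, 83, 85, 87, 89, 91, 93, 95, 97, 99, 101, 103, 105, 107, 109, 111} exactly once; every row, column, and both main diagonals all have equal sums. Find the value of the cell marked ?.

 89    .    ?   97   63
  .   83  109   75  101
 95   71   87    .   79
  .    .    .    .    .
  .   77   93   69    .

The 25 entries sum to 2175, so each line sums to 2175/5 = 435.
From row 2, 435 − (83 + 109 + 75 + 101) gives (2,1) = 67.
From row 3, 435 − (95 + 71 + 87 + 79) gives (3,4) = 103.
From column 4, 435 − (97 + 75 + 103 + 69) gives (4,4) = 91.
From main diagonal, 435 − (89 + 83 + 87 + 91) gives (5,5) = 85.
Row 5: 77 + 93 + 69 + 85 + ? = 435, so (5,1) = 111.
Column 1 must total 435; the given cells sum to 362, so (4,1) = 73.
From column 5, 435 − (63 + 101 + 79 + 85) gives (4,5) = 107.
From anti-diagonal, 435 − (63 + 75 + 87 + 111) gives (4,2) = 99.
Row 4 needs 435; the known cells sum to 370, so (4,3) = 65.
Column 2 must total 435; the given cells sum to 330, so (1,2) = 105.
Using column 3: 109 + 87 + 65 + 93 + ? → (1,3) = 435 − 354 = 81.

81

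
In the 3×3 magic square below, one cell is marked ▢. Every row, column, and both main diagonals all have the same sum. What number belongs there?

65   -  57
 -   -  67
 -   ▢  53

Column 3 is complete and sums to 177; that is the magic constant.
The remaining cell in row 1 is (1,2) = 177 − 122 = 55.
Main diagonal: 65 + 53 + ? = 177, so (2,2) = 59.
The remaining cell in anti-diagonal is (3,1) = 177 − 116 = 61.
From row 2, 177 − (59 + 67) gives (2,1) = 51.
Using row 3: 61 + 53 + ? → (3,2) = 177 − 114 = 63.

63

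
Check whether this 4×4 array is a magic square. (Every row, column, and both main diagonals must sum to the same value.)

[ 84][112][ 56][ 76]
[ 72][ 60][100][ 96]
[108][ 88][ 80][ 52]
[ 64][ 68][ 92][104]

Yes

Row 1: 84 + 112 + 56 + 76 = 328.
Row 2: 72 + 60 + 100 + 96 = 328.
Row 3: 108 + 88 + 80 + 52 = 328.
Row 4: 64 + 68 + 92 + 104 = 328.
Column 1: 84 + 72 + 108 + 64 = 328.
Column 2: 112 + 60 + 88 + 68 = 328.
Column 3: 56 + 100 + 80 + 92 = 328.
Column 4: 76 + 96 + 52 + 104 = 328.
Main diagonal: 84 + 60 + 80 + 104 = 328.
Anti-diagonal: 76 + 100 + 88 + 64 = 328.
All lines sum to 328.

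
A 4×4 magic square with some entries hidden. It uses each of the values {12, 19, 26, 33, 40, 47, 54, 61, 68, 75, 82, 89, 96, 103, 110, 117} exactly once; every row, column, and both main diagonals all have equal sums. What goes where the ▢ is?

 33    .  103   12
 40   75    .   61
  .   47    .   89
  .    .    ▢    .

The 16 entries sum to 1032, so each line sums to 1032/4 = 258.
The remaining cell in row 1 is (1,2) = 258 − 148 = 110.
Using row 2: 40 + 75 + 61 + ? → (2,3) = 258 − 176 = 82.
Column 2 must total 258; the given cells sum to 232, so (4,2) = 26.
Column 4 must total 258; the given cells sum to 162, so (4,4) = 96.
Using main diagonal: 33 + 75 + 96 + ? → (3,3) = 258 − 204 = 54.
The remaining cell in anti-diagonal is (4,1) = 258 − 141 = 117.
Row 3 must total 258; the given cells sum to 190, so (3,1) = 68.
Row 4: 117 + 26 + 96 + ? = 258, so (4,3) = 19.

19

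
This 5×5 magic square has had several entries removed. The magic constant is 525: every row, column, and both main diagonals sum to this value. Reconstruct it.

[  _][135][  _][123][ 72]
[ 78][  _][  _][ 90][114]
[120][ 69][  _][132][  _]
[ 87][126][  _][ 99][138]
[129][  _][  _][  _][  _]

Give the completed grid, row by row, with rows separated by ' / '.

Row 4: 87 + 126 + 99 + 138 + ? = 525, so (4,3) = 75.
Column 1 must total 525; the given cells sum to 414, so (1,1) = 111.
From column 4, 525 − (123 + 90 + 132 + 99) gives (5,4) = 81.
Using anti-diagonal: 72 + 90 + 126 + 129 + ? → (3,3) = 525 − 417 = 108.
Row 1: 111 + 135 + 123 + 72 + ? = 525, so (1,3) = 84.
Using row 3: 120 + 69 + 108 + 132 + ? → (3,5) = 525 − 429 = 96.
Using column 5: 72 + 114 + 96 + 138 + ? → (5,5) = 525 − 420 = 105.
From main diagonal, 525 − (111 + 108 + 99 + 105) gives (2,2) = 102.
From row 2, 525 − (78 + 102 + 90 + 114) gives (2,3) = 141.
Using column 2: 135 + 102 + 69 + 126 + ? → (5,2) = 525 − 432 = 93.
Using column 3: 84 + 141 + 108 + 75 + ? → (5,3) = 525 − 408 = 117.

111 135 84 123 72 / 78 102 141 90 114 / 120 69 108 132 96 / 87 126 75 99 138 / 129 93 117 81 105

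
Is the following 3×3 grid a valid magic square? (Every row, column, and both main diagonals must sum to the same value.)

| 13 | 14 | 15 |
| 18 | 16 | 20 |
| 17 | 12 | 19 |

Row 1: 13 + 14 + 15 = 42.
Row 2: 18 + 16 + 20 = 54.
Row 3: 17 + 12 + 19 = 48.
Column 1: 13 + 18 + 17 = 48.
Column 2: 14 + 16 + 12 = 42.
Column 3: 15 + 20 + 19 = 54.
Main diagonal: 13 + 16 + 19 = 48.
Anti-diagonal: 15 + 16 + 17 = 48.

No — column 1 sums to 48 but column 3 sums to 54.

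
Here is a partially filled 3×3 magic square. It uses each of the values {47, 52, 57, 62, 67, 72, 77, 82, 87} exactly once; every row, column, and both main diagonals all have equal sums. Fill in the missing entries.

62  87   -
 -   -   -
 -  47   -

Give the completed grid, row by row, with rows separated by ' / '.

62 87 52 / 57 67 77 / 82 47 72

The 9 entries sum to 603, so each line sums to 603/3 = 201.
Row 1: 62 + 87 + ? = 201, so (1,3) = 52.
Column 2 must total 201; the given cells sum to 134, so (2,2) = 67.
Main diagonal must total 201; the given cells sum to 129, so (3,3) = 72.
From anti-diagonal, 201 − (52 + 67) gives (3,1) = 82.
Using column 1: 62 + 82 + ? → (2,1) = 201 − 144 = 57.
From column 3, 201 − (52 + 72) gives (2,3) = 77.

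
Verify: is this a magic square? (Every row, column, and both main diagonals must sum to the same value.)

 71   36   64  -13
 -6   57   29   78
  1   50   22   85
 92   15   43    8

Row 1: 71 + 36 + 64 + (-13) = 158.
Row 2: -6 + 57 + 29 + 78 = 158.
Row 3: 1 + 50 + 22 + 85 = 158.
Row 4: 92 + 15 + 43 + 8 = 158.
Column 1: 71 + (-6) + 1 + 92 = 158.
Column 2: 36 + 57 + 50 + 15 = 158.
Column 3: 64 + 29 + 22 + 43 = 158.
Column 4: -13 + 78 + 85 + 8 = 158.
Main diagonal: 71 + 57 + 22 + 8 = 158.
Anti-diagonal: -13 + 29 + 50 + 92 = 158.
All lines sum to 158.

Yes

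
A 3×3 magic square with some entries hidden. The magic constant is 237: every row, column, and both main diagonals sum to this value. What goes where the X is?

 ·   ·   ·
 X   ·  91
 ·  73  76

67

Row 3 needs 237; the known cells sum to 149, so (3,1) = 88.
Using column 3: 91 + 76 + ? → (1,3) = 237 − 167 = 70.
Anti-diagonal needs 237; the known cells sum to 158, so (2,2) = 79.
Row 2: 79 + 91 + ? = 237, so (2,1) = 67.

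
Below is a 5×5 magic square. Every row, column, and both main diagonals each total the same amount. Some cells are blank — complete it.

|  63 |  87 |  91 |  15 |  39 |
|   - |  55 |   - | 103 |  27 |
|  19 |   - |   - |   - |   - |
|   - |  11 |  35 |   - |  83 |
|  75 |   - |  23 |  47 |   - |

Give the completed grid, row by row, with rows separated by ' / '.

Row 1 is already complete: 63 + 87 + 91 + 15 + 39 = 295, so that is the magic constant.
Anti-diagonal needs 295; the known cells sum to 228, so (3,3) = 67.
Column 3 must total 295; the given cells sum to 216, so (2,3) = 79.
Row 2 needs 295; the known cells sum to 264, so (2,1) = 31.
Column 1 needs 295; the known cells sum to 188, so (4,1) = 107.
Row 4 needs 295; the known cells sum to 236, so (4,4) = 59.
Column 4 must total 295; the given cells sum to 224, so (3,4) = 71.
Main diagonal must total 295; the given cells sum to 244, so (5,5) = 51.
Row 5: 75 + 23 + 47 + 51 + ? = 295, so (5,2) = 99.
Column 2 must total 295; the given cells sum to 252, so (3,2) = 43.
The remaining cell in column 5 is (3,5) = 295 − 200 = 95.

63 87 91 15 39 / 31 55 79 103 27 / 19 43 67 71 95 / 107 11 35 59 83 / 75 99 23 47 51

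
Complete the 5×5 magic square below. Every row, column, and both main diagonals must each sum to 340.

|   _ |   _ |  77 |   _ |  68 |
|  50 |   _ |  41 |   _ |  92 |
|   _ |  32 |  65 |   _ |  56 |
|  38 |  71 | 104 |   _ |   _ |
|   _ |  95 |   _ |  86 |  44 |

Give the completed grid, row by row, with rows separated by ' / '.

Column 3 must total 340; the given cells sum to 287, so (5,3) = 53.
Column 5: 68 + 92 + 56 + 44 + ? = 340, so (4,5) = 80.
Row 4 needs 340; the known cells sum to 293, so (4,4) = 47.
Row 5: 95 + 53 + 86 + 44 + ? = 340, so (5,1) = 62.
From anti-diagonal, 340 − (68 + 65 + 71 + 62) gives (2,4) = 74.
From row 2, 340 − (50 + 41 + 74 + 92) gives (2,2) = 83.
Column 2 needs 340; the known cells sum to 281, so (1,2) = 59.
Main diagonal needs 340; the known cells sum to 239, so (1,1) = 101.
The remaining cell in row 1 is (1,4) = 340 − 305 = 35.
Column 1 must total 340; the given cells sum to 251, so (3,1) = 89.
Column 4 must total 340; the given cells sum to 242, so (3,4) = 98.

101 59 77 35 68 / 50 83 41 74 92 / 89 32 65 98 56 / 38 71 104 47 80 / 62 95 53 86 44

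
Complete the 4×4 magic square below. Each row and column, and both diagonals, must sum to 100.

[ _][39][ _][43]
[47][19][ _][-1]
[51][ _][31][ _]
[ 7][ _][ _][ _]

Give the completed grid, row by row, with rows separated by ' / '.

-5 39 23 43 / 47 19 35 -1 / 51 15 31 3 / 7 27 11 55

The remaining cell in row 2 is (2,3) = 100 − 65 = 35.
The remaining cell in column 1 is (1,1) = 100 − 105 = -5.
Using main diagonal: -5 + 19 + 31 + ? → (4,4) = 100 − 45 = 55.
From anti-diagonal, 100 − (43 + 35 + 7) gives (3,2) = 15.
Row 1 needs 100; the known cells sum to 77, so (1,3) = 23.
The remaining cell in row 3 is (3,4) = 100 − 97 = 3.
Column 2 needs 100; the known cells sum to 73, so (4,2) = 27.
The remaining cell in column 3 is (4,3) = 100 − 89 = 11.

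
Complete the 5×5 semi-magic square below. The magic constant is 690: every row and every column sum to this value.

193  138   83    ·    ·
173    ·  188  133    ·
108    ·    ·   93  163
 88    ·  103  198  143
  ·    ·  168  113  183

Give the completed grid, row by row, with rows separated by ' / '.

193 138 83 153 123 / 173 118 188 133 78 / 108 178 148 93 163 / 88 158 103 198 143 / 128 98 168 113 183

From row 4, 690 − (88 + 103 + 198 + 143) gives (4,2) = 158.
Column 1 needs 690; the known cells sum to 562, so (5,1) = 128.
Column 3 must total 690; the given cells sum to 542, so (3,3) = 148.
Column 4 needs 690; the known cells sum to 537, so (1,4) = 153.
From row 1, 690 − (193 + 138 + 83 + 153) gives (1,5) = 123.
From row 3, 690 − (108 + 148 + 93 + 163) gives (3,2) = 178.
Row 5 must total 690; the given cells sum to 592, so (5,2) = 98.
Column 2 needs 690; the known cells sum to 572, so (2,2) = 118.
From column 5, 690 − (123 + 163 + 143 + 183) gives (2,5) = 78.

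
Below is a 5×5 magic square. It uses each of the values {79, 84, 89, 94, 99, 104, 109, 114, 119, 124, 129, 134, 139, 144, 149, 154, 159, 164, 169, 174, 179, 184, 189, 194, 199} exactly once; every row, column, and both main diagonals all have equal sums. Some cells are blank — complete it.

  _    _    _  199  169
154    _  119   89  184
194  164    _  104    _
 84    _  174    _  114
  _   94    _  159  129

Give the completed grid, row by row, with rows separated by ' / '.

The 25 entries sum to 3475, so each line sums to 3475/5 = 695.
Row 2 needs 695; the known cells sum to 546, so (2,2) = 149.
Column 4 must total 695; the given cells sum to 551, so (4,4) = 144.
Column 5 needs 695; the known cells sum to 596, so (3,5) = 99.
Row 3 must total 695; the given cells sum to 561, so (3,3) = 134.
Row 4: 84 + 174 + 144 + 114 + ? = 695, so (4,2) = 179.
Using column 2: 149 + 164 + 179 + 94 + ? → (1,2) = 695 − 586 = 109.
The remaining cell in main diagonal is (1,1) = 695 − 556 = 139.
Using anti-diagonal: 169 + 89 + 134 + 179 + ? → (5,1) = 695 − 571 = 124.
Row 1 must total 695; the given cells sum to 616, so (1,3) = 79.
Row 5 must total 695; the given cells sum to 506, so (5,3) = 189.

139 109 79 199 169 / 154 149 119 89 184 / 194 164 134 104 99 / 84 179 174 144 114 / 124 94 189 159 129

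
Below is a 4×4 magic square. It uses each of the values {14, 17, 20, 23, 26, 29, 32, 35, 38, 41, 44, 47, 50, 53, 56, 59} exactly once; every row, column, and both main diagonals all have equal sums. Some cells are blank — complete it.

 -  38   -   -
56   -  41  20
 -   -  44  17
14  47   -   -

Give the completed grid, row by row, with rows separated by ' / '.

23 38 26 59 / 56 29 41 20 / 53 32 44 17 / 14 47 35 50

The 16 entries sum to 584, so each line sums to 584/4 = 146.
The remaining cell in row 2 is (2,2) = 146 − 117 = 29.
From column 2, 146 − (38 + 29 + 47) gives (3,2) = 32.
Anti-diagonal must total 146; the given cells sum to 87, so (1,4) = 59.
Row 3: 32 + 44 + 17 + ? = 146, so (3,1) = 53.
Column 1: 56 + 53 + 14 + ? = 146, so (1,1) = 23.
From column 4, 146 − (59 + 20 + 17) gives (4,4) = 50.
Using row 1: 23 + 38 + 59 + ? → (1,3) = 146 − 120 = 26.
Row 4 needs 146; the known cells sum to 111, so (4,3) = 35.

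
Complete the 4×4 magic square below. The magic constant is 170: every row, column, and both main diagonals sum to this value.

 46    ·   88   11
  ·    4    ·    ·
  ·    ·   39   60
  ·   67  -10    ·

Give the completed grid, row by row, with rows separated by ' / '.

46 25 88 11 / 95 4 53 18 / -3 74 39 60 / 32 67 -10 81

The remaining cell in row 1 is (1,2) = 170 − 145 = 25.
Column 2 must total 170; the given cells sum to 96, so (3,2) = 74.
The remaining cell in column 3 is (2,3) = 170 − 117 = 53.
Main diagonal: 46 + 4 + 39 + ? = 170, so (4,4) = 81.
Using anti-diagonal: 11 + 53 + 74 + ? → (4,1) = 170 − 138 = 32.
From row 3, 170 − (74 + 39 + 60) gives (3,1) = -3.
Using column 1: 46 + (-3) + 32 + ? → (2,1) = 170 − 75 = 95.
From column 4, 170 − (11 + 60 + 81) gives (2,4) = 18.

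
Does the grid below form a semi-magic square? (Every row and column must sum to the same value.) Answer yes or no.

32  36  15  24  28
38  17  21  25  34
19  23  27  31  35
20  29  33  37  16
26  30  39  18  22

Yes

Row 1: 32 + 36 + 15 + 24 + 28 = 135.
Row 2: 38 + 17 + 21 + 25 + 34 = 135.
Row 3: 19 + 23 + 27 + 31 + 35 = 135.
Row 4: 20 + 29 + 33 + 37 + 16 = 135.
Row 5: 26 + 30 + 39 + 18 + 22 = 135.
Column 1: 32 + 38 + 19 + 20 + 26 = 135.
Column 2: 36 + 17 + 23 + 29 + 30 = 135.
Column 3: 15 + 21 + 27 + 33 + 39 = 135.
Column 4: 24 + 25 + 31 + 37 + 18 = 135.
Column 5: 28 + 34 + 35 + 16 + 22 = 135.
All lines sum to 135.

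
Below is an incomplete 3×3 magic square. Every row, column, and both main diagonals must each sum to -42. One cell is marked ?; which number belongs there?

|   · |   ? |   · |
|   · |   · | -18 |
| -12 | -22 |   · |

-6

Using row 3: -12 + (-22) + ? → (3,3) = -42 − (-34) = -8.
Column 3 needs -42; the known cells sum to -26, so (1,3) = -16.
Anti-diagonal must total -42; the given cells sum to -28, so (2,2) = -14.
Row 2 needs -42; the known cells sum to -32, so (2,1) = -10.
Column 1 must total -42; the given cells sum to -22, so (1,1) = -20.
From column 2, -42 − (-14 + (-22)) gives (1,2) = -6.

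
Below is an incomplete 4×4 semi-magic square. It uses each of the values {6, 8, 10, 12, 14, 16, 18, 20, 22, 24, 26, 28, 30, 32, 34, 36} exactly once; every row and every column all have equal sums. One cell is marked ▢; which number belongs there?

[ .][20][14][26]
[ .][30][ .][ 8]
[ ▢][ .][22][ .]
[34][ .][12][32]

The 16 entries sum to 336, so each line sums to 336/4 = 84.
Row 1: 20 + 14 + 26 + ? = 84, so (1,1) = 24.
Row 4 needs 84; the known cells sum to 78, so (4,2) = 6.
The remaining cell in column 2 is (3,2) = 84 − 56 = 28.
Using column 3: 14 + 22 + 12 + ? → (2,3) = 84 − 48 = 36.
Column 4 needs 84; the known cells sum to 66, so (3,4) = 18.
The remaining cell in row 2 is (2,1) = 84 − 74 = 10.
Row 3: 28 + 22 + 18 + ? = 84, so (3,1) = 16.

16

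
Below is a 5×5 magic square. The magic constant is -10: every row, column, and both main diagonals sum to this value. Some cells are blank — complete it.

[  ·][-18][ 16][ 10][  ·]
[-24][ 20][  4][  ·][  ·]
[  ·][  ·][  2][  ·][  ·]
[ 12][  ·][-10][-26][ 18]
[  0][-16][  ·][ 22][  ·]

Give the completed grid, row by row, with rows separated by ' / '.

Row 4 must total -10; the given cells sum to -6, so (4,2) = -4.
Column 2 needs -10; the known cells sum to -18, so (3,2) = 8.
From column 3, -10 − (16 + 4 + 2 + (-10)) gives (5,3) = -22.
From row 5, -10 − (0 + (-16) + (-22) + 22) gives (5,5) = 6.
Main diagonal: 20 + 2 + (-26) + 6 + ? = -10, so (1,1) = -12.
From row 1, -10 − (-12 + (-18) + 16 + 10) gives (1,5) = -6.
Column 1 needs -10; the known cells sum to -24, so (3,1) = 14.
Anti-diagonal must total -10; the given cells sum to -8, so (2,4) = -2.
From row 2, -10 − (-24 + 20 + 4 + (-2)) gives (2,5) = -8.
From column 4, -10 − (10 + (-2) + (-26) + 22) gives (3,4) = -14.
Column 5 must total -10; the given cells sum to 10, so (3,5) = -20.

-12 -18 16 10 -6 / -24 20 4 -2 -8 / 14 8 2 -14 -20 / 12 -4 -10 -26 18 / 0 -16 -22 22 6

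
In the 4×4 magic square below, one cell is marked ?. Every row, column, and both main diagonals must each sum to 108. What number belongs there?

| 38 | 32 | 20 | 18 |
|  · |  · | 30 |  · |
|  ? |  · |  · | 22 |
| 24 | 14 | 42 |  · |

34

Row 4 needs 108; the known cells sum to 80, so (4,4) = 28.
Column 3: 20 + 30 + 42 + ? = 108, so (3,3) = 16.
From column 4, 108 − (18 + 22 + 28) gives (2,4) = 40.
Main diagonal must total 108; the given cells sum to 82, so (2,2) = 26.
Anti-diagonal: 18 + 30 + 24 + ? = 108, so (3,2) = 36.
Row 2: 26 + 30 + 40 + ? = 108, so (2,1) = 12.
Row 3: 36 + 16 + 22 + ? = 108, so (3,1) = 34.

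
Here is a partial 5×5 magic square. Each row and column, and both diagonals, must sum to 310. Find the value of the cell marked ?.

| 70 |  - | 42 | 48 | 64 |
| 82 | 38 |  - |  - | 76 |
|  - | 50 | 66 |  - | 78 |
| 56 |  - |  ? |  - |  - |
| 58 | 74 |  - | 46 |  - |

From row 1, 310 − (70 + 42 + 48 + 64) gives (1,2) = 86.
Using column 1: 70 + 82 + 56 + 58 + ? → (3,1) = 310 − 266 = 44.
Using column 2: 86 + 38 + 50 + 74 + ? → (4,2) = 310 − 248 = 62.
Using anti-diagonal: 64 + 66 + 62 + 58 + ? → (2,4) = 310 − 250 = 60.
Using row 2: 82 + 38 + 60 + 76 + ? → (2,3) = 310 − 256 = 54.
Using row 3: 44 + 50 + 66 + 78 + ? → (3,4) = 310 − 238 = 72.
The remaining cell in column 4 is (4,4) = 310 − 226 = 84.
Main diagonal: 70 + 38 + 66 + 84 + ? = 310, so (5,5) = 52.
Row 5 needs 310; the known cells sum to 230, so (5,3) = 80.
Using column 3: 42 + 54 + 66 + 80 + ? → (4,3) = 310 − 242 = 68.

68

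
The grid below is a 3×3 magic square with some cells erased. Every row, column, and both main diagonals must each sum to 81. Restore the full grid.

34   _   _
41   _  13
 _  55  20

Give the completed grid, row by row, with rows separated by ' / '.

34 -1 48 / 41 27 13 / 6 55 20

The remaining cell in row 2 is (2,2) = 81 − 54 = 27.
From row 3, 81 − (55 + 20) gives (3,1) = 6.
The remaining cell in column 2 is (1,2) = 81 − 82 = -1.
Using column 3: 13 + 20 + ? → (1,3) = 81 − 33 = 48.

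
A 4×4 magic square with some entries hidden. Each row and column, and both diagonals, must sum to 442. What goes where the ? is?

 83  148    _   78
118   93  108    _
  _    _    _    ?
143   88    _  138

103

Row 1 must total 442; the given cells sum to 309, so (1,3) = 133.
Using row 2: 118 + 93 + 108 + ? → (2,4) = 442 − 319 = 123.
The remaining cell in row 4 is (4,3) = 442 − 369 = 73.
The remaining cell in column 1 is (3,1) = 442 − 344 = 98.
The remaining cell in column 2 is (3,2) = 442 − 329 = 113.
From column 3, 442 − (133 + 108 + 73) gives (3,3) = 128.
Using column 4: 78 + 123 + 138 + ? → (3,4) = 442 − 339 = 103.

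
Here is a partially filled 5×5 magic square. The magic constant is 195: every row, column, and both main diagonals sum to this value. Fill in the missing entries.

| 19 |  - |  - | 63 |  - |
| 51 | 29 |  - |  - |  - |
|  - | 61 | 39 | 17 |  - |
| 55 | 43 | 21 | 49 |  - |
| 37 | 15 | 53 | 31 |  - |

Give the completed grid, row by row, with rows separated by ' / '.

19 47 25 63 41 / 51 29 57 35 23 / 33 61 39 17 45 / 55 43 21 49 27 / 37 15 53 31 59

Using row 4: 55 + 43 + 21 + 49 + ? → (4,5) = 195 − 168 = 27.
Row 5 must total 195; the given cells sum to 136, so (5,5) = 59.
Column 1 must total 195; the given cells sum to 162, so (3,1) = 33.
Column 2 must total 195; the given cells sum to 148, so (1,2) = 47.
Column 4: 63 + 17 + 49 + 31 + ? = 195, so (2,4) = 35.
Using anti-diagonal: 35 + 39 + 43 + 37 + ? → (1,5) = 195 − 154 = 41.
From row 1, 195 − (19 + 47 + 63 + 41) gives (1,3) = 25.
The remaining cell in row 3 is (3,5) = 195 − 150 = 45.
Column 3: 25 + 39 + 21 + 53 + ? = 195, so (2,3) = 57.
Using column 5: 41 + 45 + 27 + 59 + ? → (2,5) = 195 − 172 = 23.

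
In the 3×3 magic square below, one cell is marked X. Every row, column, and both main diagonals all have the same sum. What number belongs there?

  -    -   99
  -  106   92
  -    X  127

78

Column 3 is complete and sums to 318; that is the magic constant.
From row 2, 318 − (106 + 92) gives (2,1) = 120.
Main diagonal must total 318; the given cells sum to 233, so (1,1) = 85.
Anti-diagonal: 99 + 106 + ? = 318, so (3,1) = 113.
Row 1 must total 318; the given cells sum to 184, so (1,2) = 134.
Using row 3: 113 + 127 + ? → (3,2) = 318 − 240 = 78.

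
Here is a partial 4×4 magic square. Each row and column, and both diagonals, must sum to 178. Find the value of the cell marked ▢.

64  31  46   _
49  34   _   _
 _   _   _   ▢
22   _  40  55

58

Row 1: 64 + 31 + 46 + ? = 178, so (1,4) = 37.
From row 4, 178 − (22 + 40 + 55) gives (4,2) = 61.
Using column 1: 64 + 49 + 22 + ? → (3,1) = 178 − 135 = 43.
Column 2 needs 178; the known cells sum to 126, so (3,2) = 52.
From main diagonal, 178 − (64 + 34 + 55) gives (3,3) = 25.
Anti-diagonal needs 178; the known cells sum to 111, so (2,3) = 67.
Row 2 needs 178; the known cells sum to 150, so (2,4) = 28.
Row 3 must total 178; the given cells sum to 120, so (3,4) = 58.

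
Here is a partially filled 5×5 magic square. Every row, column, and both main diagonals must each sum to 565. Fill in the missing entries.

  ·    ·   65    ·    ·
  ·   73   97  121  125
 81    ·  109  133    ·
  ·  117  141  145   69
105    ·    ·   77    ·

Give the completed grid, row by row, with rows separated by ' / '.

137 161 65 89 113 / 149 73 97 121 125 / 81 85 109 133 157 / 93 117 141 145 69 / 105 129 153 77 101

The remaining cell in row 2 is (2,1) = 565 − 416 = 149.
Row 4 must total 565; the given cells sum to 472, so (4,1) = 93.
Column 1 must total 565; the given cells sum to 428, so (1,1) = 137.
Column 3 needs 565; the known cells sum to 412, so (5,3) = 153.
From column 4, 565 − (121 + 133 + 145 + 77) gives (1,4) = 89.
Using main diagonal: 137 + 73 + 109 + 145 + ? → (5,5) = 565 − 464 = 101.
Anti-diagonal must total 565; the given cells sum to 452, so (1,5) = 113.
Row 1 must total 565; the given cells sum to 404, so (1,2) = 161.
Row 5 needs 565; the known cells sum to 436, so (5,2) = 129.
Column 2: 161 + 73 + 117 + 129 + ? = 565, so (3,2) = 85.
Column 5: 113 + 125 + 69 + 101 + ? = 565, so (3,5) = 157.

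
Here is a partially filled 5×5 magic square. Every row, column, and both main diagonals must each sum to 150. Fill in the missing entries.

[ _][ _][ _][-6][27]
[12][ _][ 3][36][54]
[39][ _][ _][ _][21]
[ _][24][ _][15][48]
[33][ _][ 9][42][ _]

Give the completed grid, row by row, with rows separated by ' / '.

Row 2 needs 150; the known cells sum to 105, so (2,2) = 45.
Using column 4: -6 + 36 + 15 + 42 + ? → (3,4) = 150 − 87 = 63.
The remaining cell in column 5 is (5,5) = 150 − 150 = 0.
Anti-diagonal needs 150; the known cells sum to 120, so (3,3) = 30.
Row 3: 39 + 30 + 63 + 21 + ? = 150, so (3,2) = -3.
Using row 5: 33 + 9 + 42 + 0 + ? → (5,2) = 150 − 84 = 66.
Column 2: 45 + (-3) + 24 + 66 + ? = 150, so (1,2) = 18.
Main diagonal needs 150; the known cells sum to 90, so (1,1) = 60.
Using row 1: 60 + 18 + (-6) + 27 + ? → (1,3) = 150 − 99 = 51.
Column 1: 60 + 12 + 39 + 33 + ? = 150, so (4,1) = 6.
Column 3: 51 + 3 + 30 + 9 + ? = 150, so (4,3) = 57.

60 18 51 -6 27 / 12 45 3 36 54 / 39 -3 30 63 21 / 6 24 57 15 48 / 33 66 9 42 0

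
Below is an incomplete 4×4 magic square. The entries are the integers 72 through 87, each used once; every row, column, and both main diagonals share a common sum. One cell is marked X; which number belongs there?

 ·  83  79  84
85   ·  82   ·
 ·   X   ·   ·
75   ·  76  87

The entries are 72 through 87, which sum to 1272, so each line sums to 1272/4 = 318.
Row 1 must total 318; the given cells sum to 246, so (1,1) = 72.
Row 4 must total 318; the given cells sum to 238, so (4,2) = 80.
Using column 1: 72 + 85 + 75 + ? → (3,1) = 318 − 232 = 86.
The remaining cell in column 3 is (3,3) = 318 − 237 = 81.
Main diagonal must total 318; the given cells sum to 240, so (2,2) = 78.
Anti-diagonal needs 318; the known cells sum to 241, so (3,2) = 77.

77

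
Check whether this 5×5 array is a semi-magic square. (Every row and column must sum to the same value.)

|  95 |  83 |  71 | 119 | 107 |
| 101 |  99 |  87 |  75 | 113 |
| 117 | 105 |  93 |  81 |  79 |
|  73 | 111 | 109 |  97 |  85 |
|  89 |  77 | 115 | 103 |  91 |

Row 1: 95 + 83 + 71 + 119 + 107 = 475.
Row 2: 101 + 99 + 87 + 75 + 113 = 475.
Row 3: 117 + 105 + 93 + 81 + 79 = 475.
Row 4: 73 + 111 + 109 + 97 + 85 = 475.
Row 5: 89 + 77 + 115 + 103 + 91 = 475.
Column 1: 95 + 101 + 117 + 73 + 89 = 475.
Column 2: 83 + 99 + 105 + 111 + 77 = 475.
Column 3: 71 + 87 + 93 + 109 + 115 = 475.
Column 4: 119 + 75 + 81 + 97 + 103 = 475.
Column 5: 107 + 113 + 79 + 85 + 91 = 475.
All lines sum to 475.

Yes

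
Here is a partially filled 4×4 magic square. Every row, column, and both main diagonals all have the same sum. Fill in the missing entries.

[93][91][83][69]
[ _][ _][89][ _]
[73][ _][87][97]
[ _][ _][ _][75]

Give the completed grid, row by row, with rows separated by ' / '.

93 91 83 69 / 71 81 89 95 / 73 79 87 97 / 99 85 77 75

Row 1 is already complete: 93 + 91 + 83 + 69 = 336, so that is the magic constant.
Row 3 needs 336; the known cells sum to 257, so (3,2) = 79.
Using column 3: 83 + 89 + 87 + ? → (4,3) = 336 − 259 = 77.
Using column 4: 69 + 97 + 75 + ? → (2,4) = 336 − 241 = 95.
Main diagonal needs 336; the known cells sum to 255, so (2,2) = 81.
Using anti-diagonal: 69 + 89 + 79 + ? → (4,1) = 336 − 237 = 99.
Row 2 must total 336; the given cells sum to 265, so (2,1) = 71.
Row 4 needs 336; the known cells sum to 251, so (4,2) = 85.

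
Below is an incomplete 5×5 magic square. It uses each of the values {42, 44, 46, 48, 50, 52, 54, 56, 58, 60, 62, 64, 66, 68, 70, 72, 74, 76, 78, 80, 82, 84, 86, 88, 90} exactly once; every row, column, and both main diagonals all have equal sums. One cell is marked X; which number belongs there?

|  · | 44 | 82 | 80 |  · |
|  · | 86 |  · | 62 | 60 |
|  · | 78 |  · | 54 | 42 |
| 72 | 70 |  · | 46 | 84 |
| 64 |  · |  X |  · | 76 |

50

The 25 entries sum to 1650, so each line sums to 1650/5 = 330.
Row 4: 72 + 70 + 46 + 84 + ? = 330, so (4,3) = 58.
The remaining cell in column 2 is (5,2) = 330 − 278 = 52.
Using column 4: 80 + 62 + 54 + 46 + ? → (5,4) = 330 − 242 = 88.
From column 5, 330 − (60 + 42 + 84 + 76) gives (1,5) = 68.
From anti-diagonal, 330 − (68 + 62 + 70 + 64) gives (3,3) = 66.
Using row 1: 44 + 82 + 80 + 68 + ? → (1,1) = 330 − 274 = 56.
From row 3, 330 − (78 + 66 + 54 + 42) gives (3,1) = 90.
Row 5 needs 330; the known cells sum to 280, so (5,3) = 50.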